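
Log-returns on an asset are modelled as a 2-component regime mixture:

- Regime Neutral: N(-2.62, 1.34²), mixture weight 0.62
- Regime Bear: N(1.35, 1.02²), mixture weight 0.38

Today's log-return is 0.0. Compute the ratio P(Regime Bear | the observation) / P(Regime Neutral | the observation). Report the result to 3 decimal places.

2.268

Posterior odds = (P(Z=i) f_i(x)) / (P(Z=j) f_j(x)); the normalising sum cancels.
Evaluate each component's likelihood at the observed value:
  f_Neutral = (1/(1.34·√(2π)))·exp(−(0.0−-2.62)²/(2·1.34²)) = 0.297718·exp(-1.91145) = 0.0440223
  f_Bear = (1/(1.02·√(2π)))·exp(−(0.0−1.35)²/(2·1.02²)) = 0.391120·exp(-0.87587) = 0.162902
Posterior odds = (P(Z=Bear)·f_Bear) / (P(Z=Neutral)·f_Neutral) = (0.38·0.162902) / (0.62·0.0440223) = 0.0619028 / 0.0272938 ≈ 2.268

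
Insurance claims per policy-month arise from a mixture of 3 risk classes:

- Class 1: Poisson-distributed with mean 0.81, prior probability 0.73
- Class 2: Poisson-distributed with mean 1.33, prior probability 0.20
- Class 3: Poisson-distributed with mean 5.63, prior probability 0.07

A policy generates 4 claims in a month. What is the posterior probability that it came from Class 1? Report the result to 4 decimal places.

0.2507

The responsibility of component k is π_k f_k(x) divided by Σ_j π_j f_j(x).
Evaluate each component's likelihood at the observed value:
  L_1 = 0.00797903
  L_2 = 0.0344813
  L_3 = 0.150226
Multiply by the mixture weights:
  π_1·L_1 = 0.73 × 0.00797903 = 0.00582469
  π_2·L_2 = 0.20 × 0.0344813 = 0.00689626
  π_3·L_3 = 0.07 × 0.150226 = 0.0105158
Denominator: 0.00582469 + 0.00689626 + 0.0105158 = 0.0232368
So the posterior for Class 1 is 0.00582469 / 0.0232368 ≈ 0.2507.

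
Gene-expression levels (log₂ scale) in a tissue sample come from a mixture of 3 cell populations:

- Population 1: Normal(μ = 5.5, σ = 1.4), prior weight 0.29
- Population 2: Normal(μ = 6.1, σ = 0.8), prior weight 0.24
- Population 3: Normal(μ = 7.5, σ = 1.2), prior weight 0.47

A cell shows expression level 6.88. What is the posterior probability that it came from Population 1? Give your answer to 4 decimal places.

P(component k | x) = π_k·f_k(x) / marginal(x), where marginal(x) = Σ_j π_j·f_j(x).
Normal densities:
  f_1 = 0.175305
  f_2 = 0.310023
  f_3 = 0.290913
Weight by the priors:
  π_1·f_1 = 0.29 × 0.175305 = 0.0508385
  π_2·f_2 = 0.24 × 0.310023 = 0.0744056
  π_3·f_3 = 0.47 × 0.290913 = 0.136729
Sum: 0.0508385 + 0.0744056 + 0.136729 = 0.261973
P(Population 1 | data) ≈ 0.1941

0.1941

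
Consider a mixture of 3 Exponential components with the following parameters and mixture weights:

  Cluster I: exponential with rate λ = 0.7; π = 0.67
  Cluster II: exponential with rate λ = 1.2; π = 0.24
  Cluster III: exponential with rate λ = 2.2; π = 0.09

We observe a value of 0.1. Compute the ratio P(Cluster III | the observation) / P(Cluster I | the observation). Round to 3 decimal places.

Only the two components matter; the odds are (w_i f_i(x)) / (w_j f_j(x)).
Exponential densities:
  L_I = 0.7·e^(−0.7·0.1) = 0.7·e^(−0.0700) = 0.652676
  L_II = 1.2·e^(−1.2·0.1) = 1.2·e^(−0.1200) = 1.0643
  L_III = 2.2·e^(−2.2·0.1) = 2.2·e^(−0.2200) = 1.76554
Odds = (0.09/0.67) × (1.76554/0.652676) = 0.134328 × 2.70508 ≈ 0.363

0.363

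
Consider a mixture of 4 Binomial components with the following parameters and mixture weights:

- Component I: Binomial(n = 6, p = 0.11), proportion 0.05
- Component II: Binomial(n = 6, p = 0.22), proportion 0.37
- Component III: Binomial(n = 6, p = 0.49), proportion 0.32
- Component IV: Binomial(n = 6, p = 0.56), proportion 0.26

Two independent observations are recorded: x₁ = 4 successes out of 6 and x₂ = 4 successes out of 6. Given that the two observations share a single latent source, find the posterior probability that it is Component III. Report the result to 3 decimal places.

0.431

Posterior ∝ prior × likelihood, so P(k | x) ∝ P(Z=k) f_k(x); normalise over all components.
Since both observations come from the same component, the likelihood for component k is f_k(x₁)·f_k(x₂).
  f_I = [0.00173957] × [0.00173957] = 3.02611e-06
  f_II = [0.0213782] × [0.0213782] = 0.000457028
  f_III = [0.224914] × [0.224914] = 0.0505862
  f_IV = [0.285594] × [0.285594] = 0.0815638
Prior × likelihood for each component:
  P(Z=I)·f_I = 0.05 × 3.02611e-06 = 1.51305e-07
  P(Z=II)·f_II = 0.37 × 0.000457028 = 0.0001691
  P(Z=III)·f_III = 0.32 × 0.0505862 = 0.0161876
  P(Z=IV)·f_IV = 0.26 × 0.0815638 = 0.0212066
Evidence: 1.51305e-07 + 0.0001691 + 0.0161876 + 0.0212066 = 0.0375634
Responsibility of Component III: 0.0161876 / 0.0375634 ≈ 0.431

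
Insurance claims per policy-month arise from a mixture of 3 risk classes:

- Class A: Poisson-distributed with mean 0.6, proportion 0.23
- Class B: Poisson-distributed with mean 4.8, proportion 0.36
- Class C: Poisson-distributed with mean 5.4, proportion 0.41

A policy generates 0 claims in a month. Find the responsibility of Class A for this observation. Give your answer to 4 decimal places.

0.9633

The responsibility of component k is P(Z=k) f_k(x) divided by Σ_j P(Z=j) f_j(x).
Evaluate each component's likelihood at the observed value:
  f_A = 0.548812
  f_B = 0.00822975
  f_C = 0.00451658
Weight by the priors:
  P(Z=A)·f_A = 0.23 × 0.548812 = 0.126227
  P(Z=B)·f_B = 0.36 × 0.00822975 = 0.00296271
  P(Z=C)·f_C = 0.41 × 0.00451658 = 0.0018518
Normaliser: 0.126227 + 0.00296271 + 0.0018518 = 0.131041
P(Class A | data) ≈ 0.9633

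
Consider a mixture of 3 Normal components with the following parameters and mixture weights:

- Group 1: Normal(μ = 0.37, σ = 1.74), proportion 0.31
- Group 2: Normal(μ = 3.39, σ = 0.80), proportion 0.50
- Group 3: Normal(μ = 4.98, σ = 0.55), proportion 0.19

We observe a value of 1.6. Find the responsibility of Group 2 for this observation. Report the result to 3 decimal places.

The responsibility of component k is π_k f_k(x) divided by Σ_j π_j f_j(x).
Evaluate each component's likelihood at the observed value:
  p_1 = (1/(1.74·√(2π)))·exp(−(1.6−0.37)²/(2·1.74²)) = 0.229277·exp(-0.24985) = 0.178588
  p_2 = (1/(0.80·√(2π)))·exp(−(1.6−3.39)²/(2·0.80²)) = 0.498678·exp(-2.50320) = 0.0408031
  p_3 = (1/(0.55·√(2π)))·exp(−(1.6−4.98)²/(2·0.55²)) = 0.725350·exp(-18.88331) = 4.56701e-09
Unnormalised posteriors:
  π_1·p_1 = 0.31 × 0.178588 = 0.0553622
  π_2·p_2 = 0.50 × 0.0408031 = 0.0204015
  π_3·p_3 = 0.19 × 4.56701e-09 = 8.67732e-10
Sum: 0.0553622 + 0.0204015 + 8.67732e-10 = 0.0757637
P(Group 2 | data) = 0.0204015 / 0.0757637 ≈ 0.269

0.269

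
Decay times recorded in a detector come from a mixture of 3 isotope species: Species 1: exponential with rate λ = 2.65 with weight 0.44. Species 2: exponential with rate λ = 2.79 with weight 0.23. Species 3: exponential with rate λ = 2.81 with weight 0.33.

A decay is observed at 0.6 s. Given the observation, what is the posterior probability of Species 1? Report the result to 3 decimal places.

Apply Bayes' rule: the posterior for each component is proportional to its prior times its likelihood at x.
Exponential densities:
  p_1 = 0.540403
  p_2 = 0.523113
  p_3 = 0.520578
Multiply by the mixture weights:
  π_1·p_1 = 0.44 × 0.540403 = 0.237777
  π_2·p_2 = 0.23 × 0.523113 = 0.120316
  π_3·p_3 = 0.33 × 0.520578 = 0.171791
Normaliser: 0.237777 + 0.120316 + 0.171791 = 0.529884
P(Species 1 | x) = 0.237777 / 0.529884 ≈ 0.449

0.449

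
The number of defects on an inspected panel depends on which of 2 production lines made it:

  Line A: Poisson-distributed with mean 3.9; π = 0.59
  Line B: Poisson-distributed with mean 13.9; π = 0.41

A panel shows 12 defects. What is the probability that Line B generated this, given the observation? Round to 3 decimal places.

0.993

P(component k | x) = P(Z=k)·f_k(x) / marginal(x), where marginal(x) = Σ_j P(Z=j)·f_j(x).
Component likelihoods at x = 12 defects:
  f_A = 0.000523227
  f_B = 0.0998039
Prior × likelihood for each component:
  P(Z=A)·f_A = 0.59 × 0.000523227 = 0.000308704
  P(Z=B)·f_B = 0.41 × 0.0998039 = 0.0409196
Sum: 0.000308704 + 0.0409196 = 0.0412283
P(Line B | the observation) = 0.0409196 / 0.0412283 ≈ 0.993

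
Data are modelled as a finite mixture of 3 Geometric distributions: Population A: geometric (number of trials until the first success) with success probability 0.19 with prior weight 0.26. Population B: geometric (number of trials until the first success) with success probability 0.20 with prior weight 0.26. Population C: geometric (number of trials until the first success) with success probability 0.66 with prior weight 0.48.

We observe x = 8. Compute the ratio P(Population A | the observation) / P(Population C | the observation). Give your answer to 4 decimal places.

67.9179

The posterior odds equal the prior odds times the likelihood ratio: (π_i/π_j)·(f_i(x)/f_j(x)).
Geometric probabilities:
  L_A = 0.19·(1−0.19)^7 = 0.19·0.228768 = 0.0434659
  L_B = 0.20·(1−0.20)^7 = 0.20·0.209715 = 0.041943
  L_C = 0.66·(1−0.66)^7 = 0.66·0.000525234 = 0.000346654
Posterior odds = (π_A·L_A) / (π_C·L_C) = (0.26·0.0434659) / (0.48·0.000346654) = 0.0113011 / 0.000166394 ≈ 67.9179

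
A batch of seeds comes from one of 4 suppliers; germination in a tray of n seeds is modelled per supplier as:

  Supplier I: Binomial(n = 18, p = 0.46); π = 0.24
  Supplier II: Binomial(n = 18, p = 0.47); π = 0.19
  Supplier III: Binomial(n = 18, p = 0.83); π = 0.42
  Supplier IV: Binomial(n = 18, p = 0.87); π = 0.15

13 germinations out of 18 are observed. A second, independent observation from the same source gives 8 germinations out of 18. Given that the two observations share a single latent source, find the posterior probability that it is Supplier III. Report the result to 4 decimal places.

The responsibility of component k is P(Z=k) f_k(x) divided by Σ_j P(Z=j) f_j(x).
Since both observations come from the same component, the likelihood for component k is f_k(x₁)·f_k(x₂).
  L_I = [C(18,13)·0.46^13·0.54^5 = 8568·4.12907e-05·0.0459165 = 0.0162443] × [0.184951] = 0.0030044
  L_II = [C(18,13)·0.47^13·0.53^5 = 8568·5.461e-05·0.0418195 = 0.0195673] × [0.182221] = 0.00356558
  L_III = [C(18,13)·0.83^13·0.17^5 = 8568·0.0887187·0.000141986 = 0.107929] × [0.000198688] = 2.14442e-05
  L_IV = [C(18,13)·0.87^13·0.13^5 = 8568·0.163588·3.71293e-05 = 0.0520411] × [1.97991e-05] = 1.03037e-06
Weight by the priors:
  P(Z=I)·L_I = 0.24 × 0.0030044 = 0.000721056
  P(Z=II)·L_II = 0.19 × 0.00356558 = 0.00067746
  P(Z=III)·L_III = 0.42 × 2.14442e-05 = 9.00658e-06
  P(Z=IV)·L_IV = 0.15 × 1.03037e-06 = 1.54555e-07
Normaliser: 0.000721056 + 0.00067746 + 9.00658e-06 + 1.54555e-07 = 0.00140768
P(Supplier III | data) ≈ 0.0064

0.0064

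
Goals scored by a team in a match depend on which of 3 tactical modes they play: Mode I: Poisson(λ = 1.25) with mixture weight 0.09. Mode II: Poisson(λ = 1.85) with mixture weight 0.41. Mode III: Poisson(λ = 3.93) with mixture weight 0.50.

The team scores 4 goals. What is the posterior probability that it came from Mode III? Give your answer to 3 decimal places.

By Bayes' theorem, P(k | x) = w_k f_k(x) / Σ_j w_j f_j(x).
Poisson probabilities:
  L_I = e^(−1.25)·1.25^4/4! = 0.0291448
  L_II = e^(−1.85)·1.85^4/4! = 0.0767416
  L_III = e^(−3.93)·3.93^4/4! = 0.195246
Unnormalised posteriors:
  w_I·L_I = 0.09 × 0.0291448 = 0.00262303
  w_II·L_II = 0.41 × 0.0767416 = 0.0314641
  w_III·L_III = 0.50 × 0.195246 = 0.0976229
Evidence: 0.00262303 + 0.0314641 + 0.0976229 = 0.13171
So the posterior for Mode III is 0.0976229 / 0.13171 ≈ 0.741.

0.741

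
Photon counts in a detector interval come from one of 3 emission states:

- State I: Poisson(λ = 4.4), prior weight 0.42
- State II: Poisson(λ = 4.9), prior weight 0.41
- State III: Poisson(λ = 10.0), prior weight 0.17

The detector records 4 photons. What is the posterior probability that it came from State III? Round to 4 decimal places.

0.0205

P(component k | x) = π_k·f_k(x) / marginal(x), where marginal(x) = Σ_j π_j·f_j(x).
Poisson probabilities:
  L_I = e^(−4.4)·4.4^4/4! = 0.191736
  L_II = e^(−4.9)·4.9^4/4! = 0.178867
  L_III = e^(−10.0)·10.0^4/4! = 0.0189166
Prior × likelihood for each component:
  π_I·L_I = 0.42 × 0.191736 = 0.0805291
  π_II·L_II = 0.41 × 0.178867 = 0.0733355
  π_III·L_III = 0.17 × 0.0189166 = 0.00321583
Marginal: 0.0805291 + 0.0733355 + 0.00321583 = 0.15708
P(State III | data) = 0.00321583 / 0.15708 ≈ 0.0205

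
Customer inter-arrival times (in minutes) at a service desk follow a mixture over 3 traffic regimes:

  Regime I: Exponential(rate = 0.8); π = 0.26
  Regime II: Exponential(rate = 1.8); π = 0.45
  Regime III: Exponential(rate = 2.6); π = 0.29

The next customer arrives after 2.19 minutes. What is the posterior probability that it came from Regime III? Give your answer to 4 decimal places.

By Bayes' theorem, P(k | x) = π_k f_k(x) / Σ_j π_j f_j(x).
Exponential densities:
  L_I = 0.8·e^(−0.8·2.19) = 0.8·e^(−1.7520) = 0.138741
  L_II = 1.8·e^(−1.8·2.19) = 1.8·e^(−3.9420) = 0.0349368
  L_III = 2.6·e^(−2.6·2.19) = 2.6·e^(−5.6940) = 0.00875186
Unnormalised posteriors:
  π_I·L_I = 0.26 × 0.138741 = 0.0360728
  π_II·L_II = 0.45 × 0.0349368 = 0.0157216
  π_III·L_III = 0.29 × 0.00875186 = 0.00253804
Normaliser: 0.0360728 + 0.0157216 + 0.00253804 = 0.0543324
P(Regime III | x) ≈ 0.0467

0.0467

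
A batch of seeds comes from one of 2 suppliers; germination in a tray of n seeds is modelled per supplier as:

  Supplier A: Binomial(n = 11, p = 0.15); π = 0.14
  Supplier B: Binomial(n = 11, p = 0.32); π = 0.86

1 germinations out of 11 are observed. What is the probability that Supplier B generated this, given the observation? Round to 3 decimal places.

0.585

The responsibility of component k is P(Z=k) f_k(x) divided by Σ_j P(Z=j) f_j(x).
Binomial probabilities:
  f_A = C(11,1)·0.15^1·0.85^10 = 11·0.15·0.196874 = 0.324843
  f_B = C(11,1)·0.32^1·0.68^10 = 11·0.32·0.0211392 = 0.0744101
Prior × likelihood for each component:
  P(Z=A)·f_A = 0.14 × 0.324843 = 0.045478
  P(Z=B)·f_B = 0.86 × 0.0744101 = 0.0639927
Sum: 0.045478 + 0.0639927 = 0.109471
So the posterior for Supplier B is 0.0639927 / 0.109471 ≈ 0.585.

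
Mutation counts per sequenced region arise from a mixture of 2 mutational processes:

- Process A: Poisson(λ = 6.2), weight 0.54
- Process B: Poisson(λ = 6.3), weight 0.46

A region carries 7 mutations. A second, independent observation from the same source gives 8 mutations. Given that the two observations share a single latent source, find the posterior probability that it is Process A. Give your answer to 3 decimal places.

Apply Bayes' rule: the posterior for each component is proportional to its prior times its likelihood at x.
Since both observations come from the same component, the likelihood for component k is f_k(x₁)·f_k(x₂).
  f_A = [e^(−6.2)·6.2^7/7! = 0.141803] × [0.109897] = 0.0155838
  f_B = [e^(−6.3)·6.3^7/7! = 0.143515] × [0.113018] = 0.0162198
Weight by the priors:
  P(Z=A)·f_A = 0.54 × 0.0155838 = 0.00841524
  P(Z=B)·f_B = 0.46 × 0.0162198 = 0.00746113
Normaliser: 0.00841524 + 0.00746113 = 0.0158764
So the posterior for Process A is 0.00841524 / 0.0158764 ≈ 0.530.

0.530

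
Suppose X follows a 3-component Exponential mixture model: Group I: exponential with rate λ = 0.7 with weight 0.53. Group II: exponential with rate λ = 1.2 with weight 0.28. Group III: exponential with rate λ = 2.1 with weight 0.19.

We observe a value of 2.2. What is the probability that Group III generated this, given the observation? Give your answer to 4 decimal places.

By Bayes' theorem, P(k | x) = w_k f_k(x) / Σ_j w_j f_j(x).
Component likelihoods at x = 2.2:
  f_I = 0.7·e^(−0.7·2.2) = 0.7·e^(−1.5400) = 0.150067
  f_II = 1.2·e^(−1.2·2.2) = 1.2·e^(−2.6400) = 0.0856335
  f_III = 2.1·e^(−2.1·2.2) = 2.1·e^(−4.6200) = 0.0206909
Prior × likelihood for each component:
  w_I·f_I = 0.53 × 0.150067 = 0.0795354
  w_II·f_II = 0.28 × 0.0856335 = 0.0239774
  w_III·f_III = 0.19 × 0.0206909 = 0.00393127
Marginal: 0.0795354 + 0.0239774 + 0.00393127 = 0.107444
P(Group III | 2.2) = 0.00393127 / 0.107444 ≈ 0.0366

0.0366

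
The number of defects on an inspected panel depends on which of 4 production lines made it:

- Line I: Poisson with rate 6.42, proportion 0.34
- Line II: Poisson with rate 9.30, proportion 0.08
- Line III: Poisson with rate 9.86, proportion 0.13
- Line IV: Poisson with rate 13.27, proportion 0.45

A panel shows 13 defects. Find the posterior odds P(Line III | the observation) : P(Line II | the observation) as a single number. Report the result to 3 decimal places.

1.985

Posterior odds = (π_i f_i(x)) / (π_j f_j(x)); the normalising sum cancels.
Poisson probabilities:
  f_I = e^(−6.42)·6.42^13/13! = 0.00823198
  f_II = e^(−9.30)·9.30^13/13! = 0.0571557
  f_III = e^(−9.86)·9.86^13/13! = 0.0698194
  f_IV = e^(−13.27)·13.27^13/13! = 0.109636
Odds = (0.13/0.08) × (0.0698194/0.0571557) = 1.625 × 1.22157 ≈ 1.985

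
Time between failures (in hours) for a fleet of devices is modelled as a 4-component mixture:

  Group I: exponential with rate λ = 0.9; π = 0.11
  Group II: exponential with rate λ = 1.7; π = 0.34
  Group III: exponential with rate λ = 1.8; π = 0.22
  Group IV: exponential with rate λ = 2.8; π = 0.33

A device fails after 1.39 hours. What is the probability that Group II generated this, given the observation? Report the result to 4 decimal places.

By Bayes' theorem, P(k | x) = π_k f_k(x) / Σ_j π_j f_j(x).
Component likelihoods at x = 1.39 hours:
  p_I = 0.9·e^(−0.9·1.39) = 0.9·e^(−1.2510) = 0.257597
  p_II = 1.7·e^(−1.7·1.39) = 1.7·e^(−2.3630) = 0.160034
  p_III = 1.8·e^(−1.8·1.39) = 1.8·e^(−2.5020) = 0.147458
  p_IV = 2.8·e^(−2.8·1.39) = 2.8·e^(−3.8920) = 0.0571326
Prior × likelihood for each component:
  π_I·p_I = 0.11 × 0.257597 = 0.0283356
  π_II·p_II = 0.34 × 0.160034 = 0.0544114
  π_III·p_III = 0.22 × 0.147458 = 0.0324407
  π_IV·p_IV = 0.33 × 0.0571326 = 0.0188538
Denominator: 0.0283356 + 0.0544114 + 0.0324407 + 0.0188538 = 0.134042
P(Group II | the observation) ≈ 0.4059

0.4059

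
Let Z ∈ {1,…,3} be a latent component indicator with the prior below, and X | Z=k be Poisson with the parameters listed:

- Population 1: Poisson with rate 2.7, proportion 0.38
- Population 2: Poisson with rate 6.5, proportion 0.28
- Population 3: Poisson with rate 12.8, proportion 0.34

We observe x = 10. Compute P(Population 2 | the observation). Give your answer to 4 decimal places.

0.3373

By Bayes' theorem, P(k | x) = π_k f_k(x) / Σ_j π_j f_j(x).
Poisson probabilities:
  f_1 = 0.000381311
  f_2 = 0.0557772
  f_3 = 0.0898188
Unnormalised posteriors:
  π_1·f_1 = 0.38 × 0.000381311 = 0.000144898
  π_2·f_2 = 0.28 × 0.0557772 = 0.0156176
  π_3·f_3 = 0.34 × 0.0898188 = 0.0305384
Denominator: 0.000144898 + 0.0156176 + 0.0305384 = 0.0463009
Responsibility of Population 2: 0.0156176 / 0.0463009 ≈ 0.3373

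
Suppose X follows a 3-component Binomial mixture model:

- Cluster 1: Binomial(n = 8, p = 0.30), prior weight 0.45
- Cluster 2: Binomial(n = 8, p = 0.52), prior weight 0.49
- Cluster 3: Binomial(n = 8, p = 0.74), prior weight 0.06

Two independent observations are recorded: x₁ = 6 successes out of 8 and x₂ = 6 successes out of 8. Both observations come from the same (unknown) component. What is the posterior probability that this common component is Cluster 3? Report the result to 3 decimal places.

Apply Bayes' rule: the posterior for each component is proportional to its prior times its likelihood at x.
Since both observations come from the same component, the likelihood for component k is f_k(x₁)·f_k(x₂).
  f_1 = [C(8,6)·0.30^6·0.70^2 = 28·0.000729·0.49 = 0.0100019] × [0.0100019] = 0.000100038
  f_2 = [C(8,6)·0.52^6·0.48^2 = 28·0.0197706·0.2304 = 0.127544] × [0.127544] = 0.0162675
  f_3 = [C(8,6)·0.74^6·0.26^2 = 28·0.164206·0.0676 = 0.31081] × [0.31081] = 0.0966029
Multiply by the mixture weights:
  w_1·f_1 = 0.45 × 0.000100038 = 4.50169e-05
  w_2·f_2 = 0.49 × 0.0162675 = 0.00797108
  w_3·f_3 = 0.06 × 0.0966029 = 0.00579617
Normaliser: 4.50169e-05 + 0.00797108 + 0.00579617 = 0.0138123
So the posterior for Cluster 3 is 0.00579617 / 0.0138123 ≈ 0.420.

0.420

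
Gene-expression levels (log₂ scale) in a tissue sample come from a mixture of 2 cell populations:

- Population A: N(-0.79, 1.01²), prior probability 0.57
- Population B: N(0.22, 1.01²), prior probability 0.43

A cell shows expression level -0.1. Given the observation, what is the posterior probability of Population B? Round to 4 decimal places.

Posterior ∝ prior × likelihood, so P(k | x) ∝ π_k f_k(x); normalise over all components.
Normal densities:
  L_A = (1/(1.01·√(2π)))·exp(−(-0.1−-0.79)²/(2·1.01²)) = 0.394992·exp(-0.23336) = 0.312782
  L_B = (1/(1.01·√(2π)))·exp(−(-0.1−0.22)²/(2·1.01²)) = 0.394992·exp(-0.05019) = 0.375657
Multiply by the mixture weights:
  π_A·L_A = 0.57 × 0.312782 = 0.178286
  π_B·L_B = 0.43 × 0.375657 = 0.161532
Normaliser: 0.178286 + 0.161532 = 0.339818
P(Population B | -0.1) ≈ 0.4753

0.4753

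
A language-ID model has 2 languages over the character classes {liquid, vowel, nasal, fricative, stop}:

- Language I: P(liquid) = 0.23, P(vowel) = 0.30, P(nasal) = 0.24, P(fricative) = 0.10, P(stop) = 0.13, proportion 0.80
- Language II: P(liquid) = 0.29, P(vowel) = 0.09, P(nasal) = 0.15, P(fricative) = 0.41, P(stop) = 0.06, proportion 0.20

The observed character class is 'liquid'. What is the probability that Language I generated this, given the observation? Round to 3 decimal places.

Apply Bayes' rule: the posterior for each component is proportional to its prior times its likelihood at x.
Categorical probabilities:
  f_I = P(liquid | comp) = 0.23
  f_II = P(liquid | comp) = 0.29
Weight by the priors:
  w_I·f_I = 0.80 × 0.23 = 0.184
  w_II·f_II = 0.20 × 0.29 = 0.058
Sum: 0.184 + 0.058 = 0.242
So the posterior for Language I is 0.184 / 0.242 ≈ 0.760.

0.760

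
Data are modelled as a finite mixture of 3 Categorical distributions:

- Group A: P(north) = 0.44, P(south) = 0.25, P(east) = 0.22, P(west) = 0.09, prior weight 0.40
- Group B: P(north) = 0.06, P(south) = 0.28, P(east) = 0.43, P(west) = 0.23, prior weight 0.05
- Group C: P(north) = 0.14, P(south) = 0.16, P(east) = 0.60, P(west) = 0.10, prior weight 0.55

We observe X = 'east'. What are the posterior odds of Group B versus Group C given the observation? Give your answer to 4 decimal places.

0.0652

Posterior odds = (π_i f_i(x)) / (π_j f_j(x)); the normalising sum cancels.
Categorical probabilities:
  L_A = P(east | comp) = 0.22
  L_B = P(east | comp) = 0.43
  L_C = P(east | comp) = 0.60
Odds = (0.05/0.55) × (0.43/0.6) = 0.0909091 × 0.716667 ≈ 0.0652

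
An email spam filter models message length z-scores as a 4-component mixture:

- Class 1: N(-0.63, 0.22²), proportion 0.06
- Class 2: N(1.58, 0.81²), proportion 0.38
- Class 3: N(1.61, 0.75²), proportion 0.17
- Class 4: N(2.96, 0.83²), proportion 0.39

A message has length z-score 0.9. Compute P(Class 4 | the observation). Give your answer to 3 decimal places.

0.044

Apply Bayes' rule: the posterior for each component is proportional to its prior times its likelihood at x.
Component likelihoods at x = 0.9:
  p_1 = (1/(0.22·√(2π)))·exp(−(0.9−-0.63)²/(2·0.22²)) = 1.813374·exp(-24.18285) = 5.70175e-11
  p_2 = (1/(0.81·√(2π)))·exp(−(0.9−1.58)²/(2·0.81²)) = 0.492521·exp(-0.35239) = 0.346247
  p_3 = (1/(0.75·√(2π)))·exp(−(0.9−1.61)²/(2·0.75²)) = 0.531923·exp(-0.44809) = 0.339818
  p_4 = (1/(0.83·√(2π)))·exp(−(0.9−2.96)²/(2·0.83²)) = 0.480653·exp(-3.07998) = 0.0220909
Multiply by the mixture weights:
  π_1·p_1 = 0.06 × 5.70175e-11 = 3.42105e-12
  π_2·p_2 = 0.38 × 0.346247 = 0.131574
  π_3·p_3 = 0.17 × 0.339818 = 0.057769
  π_4·p_4 = 0.39 × 0.0220909 = 0.00861543
Marginal: 3.42105e-12 + 0.131574 + 0.057769 + 0.00861543 = 0.197958
P(Class 4 | x) ≈ 0.044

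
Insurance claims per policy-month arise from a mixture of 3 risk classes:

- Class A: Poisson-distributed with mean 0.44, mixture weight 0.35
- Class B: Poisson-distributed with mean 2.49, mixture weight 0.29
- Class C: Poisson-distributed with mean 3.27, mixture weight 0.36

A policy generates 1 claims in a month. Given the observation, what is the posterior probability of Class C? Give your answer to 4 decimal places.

0.2195

By Bayes' theorem, P(k | x) = π_k f_k(x) / Σ_j π_j f_j(x).
Evaluate each component's likelihood at the observed value:
  p_A = 0.283376
  p_B = 0.206446
  p_C = 0.124281
Unnormalised posteriors:
  π_A·p_A = 0.35 × 0.283376 = 0.0991816
  π_B·p_B = 0.29 × 0.206446 = 0.0598693
  π_C·p_C = 0.36 × 0.124281 = 0.0447412
Sum: 0.0991816 + 0.0598693 + 0.0447412 = 0.203792
P(Class C | data) ≈ 0.2195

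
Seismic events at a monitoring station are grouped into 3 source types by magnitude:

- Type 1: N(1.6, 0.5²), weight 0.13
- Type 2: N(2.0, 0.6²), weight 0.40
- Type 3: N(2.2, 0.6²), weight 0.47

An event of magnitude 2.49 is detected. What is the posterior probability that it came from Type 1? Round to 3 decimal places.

0.043

Apply Bayes' rule: the posterior for each component is proportional to its prior times its likelihood at x.
Component likelihoods at x = 2.49:
  f_1 = (1/(0.5·√(2π)))·exp(−(2.49−1.6)²/(2·0.5²)) = 0.797885·exp(-1.58420) = 0.163656
  f_2 = (1/(0.6·√(2π)))·exp(−(2.49−2.0)²/(2·0.6²)) = 0.664904·exp(-0.33347) = 0.476358
  f_3 = (1/(0.6·√(2π)))·exp(−(2.49−2.2)²/(2·0.6²)) = 0.664904·exp(-0.11681) = 0.591604
Unnormalised posteriors:
  π_1·f_1 = 0.13 × 0.163656 = 0.0212752
  π_2·f_2 = 0.40 × 0.476358 = 0.190543
  π_3·f_3 = 0.47 × 0.591604 = 0.278054
Normaliser: 0.0212752 + 0.190543 + 0.278054 = 0.489872
P(Type 1 | data) ≈ 0.043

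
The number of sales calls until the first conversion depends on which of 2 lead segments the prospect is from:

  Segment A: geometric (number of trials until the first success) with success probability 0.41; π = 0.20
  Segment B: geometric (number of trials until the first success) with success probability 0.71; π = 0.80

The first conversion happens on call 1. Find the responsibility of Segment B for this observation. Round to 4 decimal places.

Apply Bayes' rule: the posterior for each component is proportional to its prior times its likelihood at x.
Component likelihoods at x = 1:
  L_A = 0.41·(1−0.41)^0 = 0.41·1 = 0.41
  L_B = 0.71·(1−0.71)^0 = 0.71·1 = 0.71
Weight by the priors:
  P(Z=A)·L_A = 0.20 × 0.41 = 0.082
  P(Z=B)·L_B = 0.80 × 0.71 = 0.568
Marginal: 0.082 + 0.568 = 0.65
So the posterior for Segment B is 0.568 / 0.65 ≈ 0.8738.

0.8738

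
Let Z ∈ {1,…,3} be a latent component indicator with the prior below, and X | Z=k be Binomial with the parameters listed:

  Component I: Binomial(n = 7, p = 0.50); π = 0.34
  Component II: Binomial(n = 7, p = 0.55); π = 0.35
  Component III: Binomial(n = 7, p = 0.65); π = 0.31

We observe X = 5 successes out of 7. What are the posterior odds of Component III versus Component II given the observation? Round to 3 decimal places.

1.235

Only the two components matter; the odds are (π_i f_i(x)) / (π_j f_j(x)).
Evaluate each component's likelihood at the observed value:
  p_I = C(7,5)·0.50^5·0.50^2 = 21·0.03125·0.25 = 0.164062
  p_II = C(7,5)·0.55^5·0.45^2 = 21·0.0503284·0.2025 = 0.214022
  p_III = C(7,5)·0.65^5·0.35^2 = 21·0.116029·0.1225 = 0.298485
Posterior odds = (π_III·p_III) / (π_II·p_II) = (0.31·0.298485) / (0.35·0.214022) = 0.0925303 / 0.0749076 ≈ 1.235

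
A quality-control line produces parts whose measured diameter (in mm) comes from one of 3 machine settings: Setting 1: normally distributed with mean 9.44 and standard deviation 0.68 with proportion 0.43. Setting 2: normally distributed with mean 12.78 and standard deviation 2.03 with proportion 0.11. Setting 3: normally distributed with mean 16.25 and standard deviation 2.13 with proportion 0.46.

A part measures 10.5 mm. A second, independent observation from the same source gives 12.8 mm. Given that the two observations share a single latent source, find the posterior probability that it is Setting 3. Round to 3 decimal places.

Apply Bayes' rule: the posterior for each component is proportional to its prior times its likelihood at x.
Since both observations come from the same component, the likelihood for component k is f_k(x₁)·f_k(x₂).
  f_1 = [0.17408] × [2.92889e-06] = 5.0986e-07
  f_2 = [0.10459] × [0.196514] = 0.0205533
  f_3 = [0.00489866] × [0.0504484] = 0.00024713
Prior × likelihood for each component:
  w_1·f_1 = 0.43 × 5.0986e-07 = 2.1924e-07
  w_2·f_2 = 0.11 × 0.0205533 = 0.00226086
  w_3·f_3 = 0.46 × 0.00024713 = 0.00011368
Normaliser: 2.1924e-07 + 0.00226086 + 0.00011368 = 0.00237476
P(Setting 3 | x) = 0.00011368 / 0.00237476 ≈ 0.048

0.048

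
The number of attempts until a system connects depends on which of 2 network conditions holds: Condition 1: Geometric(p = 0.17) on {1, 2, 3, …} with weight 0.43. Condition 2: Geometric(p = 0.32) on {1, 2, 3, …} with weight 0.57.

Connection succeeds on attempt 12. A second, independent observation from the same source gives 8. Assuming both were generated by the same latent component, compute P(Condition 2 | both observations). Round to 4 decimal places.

0.1150

By Bayes' theorem, P(k | x) = P(Z=k) f_k(x) / Σ_j P(Z=j) f_j(x).
Since both observations come from the same component, the likelihood for component k is f_k(x₁)·f_k(x₂).
  p_1 = [0.17·(1−0.17)^11 = 0.17·0.128783 = 0.0218931] × [0.0461313] = 0.00100996
  p_2 = [0.32·(1−0.32)^11 = 0.32·0.0143747 = 0.0045999] × [0.0215136] = 9.89602e-05
Weight by the priors:
  P(Z=1)·p_1 = 0.43 × 0.00100996 = 0.000434282
  P(Z=2)·p_2 = 0.57 × 9.89602e-05 = 5.64073e-05
Evidence: 0.000434282 + 5.64073e-05 = 0.000490689
P(Condition 2 | x₁,x₂) ≈ 0.1150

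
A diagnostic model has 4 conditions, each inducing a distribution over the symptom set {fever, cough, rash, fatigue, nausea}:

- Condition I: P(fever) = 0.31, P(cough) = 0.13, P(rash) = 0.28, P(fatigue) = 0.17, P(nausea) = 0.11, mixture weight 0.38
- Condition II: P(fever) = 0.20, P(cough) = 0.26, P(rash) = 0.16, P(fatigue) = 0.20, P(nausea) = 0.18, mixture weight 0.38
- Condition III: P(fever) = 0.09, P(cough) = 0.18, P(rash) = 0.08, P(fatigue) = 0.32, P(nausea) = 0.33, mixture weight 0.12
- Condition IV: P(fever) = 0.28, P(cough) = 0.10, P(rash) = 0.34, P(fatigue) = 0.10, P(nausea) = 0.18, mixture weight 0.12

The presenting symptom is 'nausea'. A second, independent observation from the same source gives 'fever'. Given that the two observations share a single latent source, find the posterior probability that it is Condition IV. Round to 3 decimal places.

Posterior ∝ prior × likelihood, so P(k | x) ∝ P(Z=k) f_k(x); normalise over all components.
Since both observations come from the same component, the likelihood for component k is f_k(x₁)·f_k(x₂).
  L_I = [0.11] × [0.31] = 0.0341
  L_II = [0.18] × [0.2] = 0.036
  L_III = [0.33] × [0.09] = 0.0297
  L_IV = [0.18] × [0.28] = 0.0504
Prior × likelihood for each component:
  P(Z=I)·L_I = 0.38 × 0.0341 = 0.012958
  P(Z=II)·L_II = 0.38 × 0.036 = 0.01368
  P(Z=III)·L_III = 0.12 × 0.0297 = 0.003564
  P(Z=IV)·L_IV = 0.12 × 0.0504 = 0.006048
Sum: 0.012958 + 0.01368 + 0.003564 + 0.006048 = 0.03625
P(Condition IV | data) = 0.006048 / 0.03625 ≈ 0.167

0.167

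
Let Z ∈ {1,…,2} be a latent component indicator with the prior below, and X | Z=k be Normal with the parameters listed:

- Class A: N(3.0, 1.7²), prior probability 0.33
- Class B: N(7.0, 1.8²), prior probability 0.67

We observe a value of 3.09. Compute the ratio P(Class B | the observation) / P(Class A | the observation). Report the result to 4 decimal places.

Since P(k|x) ∝ π_k f_k(x), the posterior odds are π_i f_i(x) / (π_j f_j(x)).
Component likelihoods at x = 3.09:
  L_A = (1/(1.7·√(2π)))·exp(−(3.09−3.0)²/(2·1.7²)) = 0.234672·exp(-0.00140) = 0.234343
  L_B = (1/(1.8·√(2π)))·exp(−(3.09−7.0)²/(2·1.8²)) = 0.221635·exp(-2.35927) = 0.020942
Odds = (0.67/0.33) × (0.020942/0.234343) = 2.0303 × 0.0893645 ≈ 0.1814

0.1814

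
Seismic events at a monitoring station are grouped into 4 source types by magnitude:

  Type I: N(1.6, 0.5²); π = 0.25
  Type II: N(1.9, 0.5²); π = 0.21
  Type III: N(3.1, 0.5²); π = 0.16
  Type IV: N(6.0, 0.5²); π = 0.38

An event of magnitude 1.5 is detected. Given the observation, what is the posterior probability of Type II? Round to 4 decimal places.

By Bayes' theorem, P(k | x) = P(Z=k) f_k(x) / Σ_j P(Z=j) f_j(x).
Normal densities:
  f_I = (1/(0.5·√(2π)))·exp(−(1.5−1.6)²/(2·0.5²)) = 0.797885·exp(-0.02000) = 0.782085
  f_II = (1/(0.5·√(2π)))·exp(−(1.5−1.9)²/(2·0.5²)) = 0.797885·exp(-0.32000) = 0.579383
  f_III = (1/(0.5·√(2π)))·exp(−(1.5−3.1)²/(2·0.5²)) = 0.797885·exp(-5.12000) = 0.00476818
  f_IV = (1/(0.5·√(2π)))·exp(−(1.5−6.0)²/(2·0.5²)) = 0.797885·exp(-40.50000) = 2.05595e-18
Multiply by the mixture weights:
  P(Z=I)·f_I = 0.25 × 0.782085 = 0.195521
  P(Z=II)·f_II = 0.21 × 0.579383 = 0.12167
  P(Z=III)·f_III = 0.16 × 0.00476818 = 0.000762908
  P(Z=IV)·f_IV = 0.38 × 2.05595e-18 = 7.81263e-19
Normaliser: 0.195521 + 0.12167 + 0.000762908 + 7.81263e-19 = 0.317955
P(Type II | the observation) ≈ 0.3827

0.3827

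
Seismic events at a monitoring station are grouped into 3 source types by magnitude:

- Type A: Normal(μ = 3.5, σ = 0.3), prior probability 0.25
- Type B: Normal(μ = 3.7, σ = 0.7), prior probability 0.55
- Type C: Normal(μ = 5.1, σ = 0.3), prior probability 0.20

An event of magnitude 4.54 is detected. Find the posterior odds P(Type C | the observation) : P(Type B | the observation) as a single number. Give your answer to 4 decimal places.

0.3053

The posterior odds equal the prior odds times the likelihood ratio: (P(Z=i)/P(Z=j))·(f_i(x)/f_j(x)).
Normal densities:
  p_A = (1/(0.3·√(2π)))·exp(−(4.54−3.5)²/(2·0.3²)) = 1.329808·exp(-6.00889) = 0.00326709
  p_B = (1/(0.7·√(2π)))·exp(−(4.54−3.7)²/(2·0.7²)) = 0.569918·exp(-0.72000) = 0.277409
  p_C = (1/(0.3·√(2π)))·exp(−(4.54−5.1)²/(2·0.3²)) = 1.329808·exp(-1.74222) = 0.23289
Posterior odds = (P(Z=C)·p_C) / (P(Z=B)·p_B) = (0.20·0.23289) / (0.55·0.277409) = 0.0465781 / 0.152575 ≈ 0.3053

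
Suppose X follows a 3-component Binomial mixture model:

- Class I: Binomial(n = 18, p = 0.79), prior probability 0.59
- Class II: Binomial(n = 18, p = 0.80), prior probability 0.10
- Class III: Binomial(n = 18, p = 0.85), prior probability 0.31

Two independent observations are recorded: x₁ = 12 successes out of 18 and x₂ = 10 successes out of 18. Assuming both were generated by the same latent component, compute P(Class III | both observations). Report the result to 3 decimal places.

Posterior ∝ prior × likelihood, so P(k | x) ∝ π_k f_k(x); normalise over all components.
Since both observations come from the same component, the likelihood for component k is f_k(x₁)·f_k(x₂).
  f_I = [C(18,12)·0.79^12·0.21^6 = 18564·0.0590915·8.57661e-05 = 0.0940833] × [0.0156705] = 0.00147433
  f_II = [C(18,12)·0.80^12·0.20^6 = 18564·0.0687195·6.4e-05 = 0.0816453] × [0.0120281] = 0.000982039
  f_III = [C(18,12)·0.85^12·0.15^6 = 18564·0.142242·1.13906e-05 = 0.0300778] × [0.00220789] = 6.64084e-05
Multiply by the mixture weights:
  π_I·f_I = 0.59 × 0.00147433 = 0.000869856
  π_II·f_II = 0.10 × 0.000982039 = 9.82039e-05
  π_III·f_III = 0.31 × 6.64084e-05 = 2.05866e-05
Marginal: 0.000869856 + 9.82039e-05 + 2.05866e-05 = 0.000988646
So the posterior for Class III is 2.05866e-05 / 0.000988646 ≈ 0.021.

0.021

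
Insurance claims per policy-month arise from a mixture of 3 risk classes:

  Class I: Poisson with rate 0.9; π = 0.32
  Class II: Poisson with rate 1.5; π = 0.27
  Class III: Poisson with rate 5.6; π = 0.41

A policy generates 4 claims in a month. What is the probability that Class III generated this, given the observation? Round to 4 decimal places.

0.7925

The responsibility of component k is w_k f_k(x) divided by Σ_j w_j f_j(x).
Component likelihoods at x = 4 claims:
  L_I = 0.0111146
  L_II = 0.0470665
  L_III = 0.151528
Multiply by the mixture weights:
  w_I·L_I = 0.32 × 0.0111146 = 0.00355667
  w_II·L_II = 0.27 × 0.0470665 = 0.012708
  w_III·L_III = 0.41 × 0.151528 = 0.0621263
Normaliser: 0.00355667 + 0.012708 + 0.0621263 = 0.078391
P(Class III | 4 claims) ≈ 0.7925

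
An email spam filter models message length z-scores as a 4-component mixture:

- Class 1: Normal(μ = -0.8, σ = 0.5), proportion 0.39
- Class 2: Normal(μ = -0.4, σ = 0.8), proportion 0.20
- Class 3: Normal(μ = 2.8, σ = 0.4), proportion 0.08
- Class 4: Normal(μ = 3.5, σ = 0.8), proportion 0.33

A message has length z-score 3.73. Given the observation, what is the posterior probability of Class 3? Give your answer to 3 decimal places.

0.033

The responsibility of component k is π_k f_k(x) divided by Σ_j π_j f_j(x).
Component likelihoods at x = 3.73:
  L_1 = (1/(0.5·√(2π)))·exp(−(3.73−-0.8)²/(2·0.5²)) = 0.797885·exp(-41.04180) = 1.19595e-18
  L_2 = (1/(0.8·√(2π)))·exp(−(3.73−-0.4)²/(2·0.8²)) = 0.498678·exp(-13.32570) = 8.13843e-07
  L_3 = (1/(0.4·√(2π)))·exp(−(3.73−2.8)²/(2·0.4²)) = 0.997356·exp(-2.70281) = 0.0668396
  L_4 = (1/(0.8·√(2π)))·exp(−(3.73−3.5)²/(2·0.8²)) = 0.498678·exp(-0.04133) = 0.478488
Multiply by the mixture weights:
  π_1·L_1 = 0.39 × 1.19595e-18 = 4.6642e-19
  π_2·L_2 = 0.20 × 8.13843e-07 = 1.62769e-07
  π_3·L_3 = 0.08 × 0.0668396 = 0.00534716
  π_4·L_4 = 0.33 × 0.478488 = 0.157901
Denominator: 4.6642e-19 + 1.62769e-07 + 0.00534716 + 0.157901 = 0.163249
P(Class 3 | 3.73) ≈ 0.033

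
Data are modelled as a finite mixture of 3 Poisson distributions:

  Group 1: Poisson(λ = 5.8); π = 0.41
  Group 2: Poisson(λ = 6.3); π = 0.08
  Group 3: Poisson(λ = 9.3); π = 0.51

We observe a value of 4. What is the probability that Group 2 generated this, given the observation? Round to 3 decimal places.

Apply Bayes' rule: the posterior for each component is proportional to its prior times its likelihood at x.
Evaluate each component's likelihood at the observed value:
  f_1 = 0.142755
  f_2 = 0.12053
  f_3 = 0.0284959
Unnormalised posteriors:
  π_1·f_1 = 0.41 × 0.142755 = 0.0585297
  π_2·f_2 = 0.08 × 0.12053 = 0.00964241
  π_3·f_3 = 0.51 × 0.0284959 = 0.0145329
Evidence: 0.0585297 + 0.00964241 + 0.0145329 = 0.082705
So the posterior for Group 2 is 0.00964241 / 0.082705 ≈ 0.117.

0.117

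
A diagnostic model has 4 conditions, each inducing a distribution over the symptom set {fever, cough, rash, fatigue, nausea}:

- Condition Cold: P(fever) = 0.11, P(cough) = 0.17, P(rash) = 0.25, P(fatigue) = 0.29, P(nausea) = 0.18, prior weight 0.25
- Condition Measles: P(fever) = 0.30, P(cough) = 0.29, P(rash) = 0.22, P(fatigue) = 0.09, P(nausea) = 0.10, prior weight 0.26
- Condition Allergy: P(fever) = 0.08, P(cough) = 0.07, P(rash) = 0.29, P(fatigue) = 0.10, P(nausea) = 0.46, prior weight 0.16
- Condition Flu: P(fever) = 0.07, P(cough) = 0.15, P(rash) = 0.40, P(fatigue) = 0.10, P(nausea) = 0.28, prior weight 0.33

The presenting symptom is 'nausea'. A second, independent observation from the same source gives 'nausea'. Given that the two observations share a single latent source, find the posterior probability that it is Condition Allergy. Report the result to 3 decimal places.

0.481

By Bayes' theorem, P(k | x) = w_k f_k(x) / Σ_j w_j f_j(x).
Since both observations come from the same component, the likelihood for component k is f_k(x₁)·f_k(x₂).
  f_Cold = [P(nausea | comp) = 0.18] × [0.18] = 0.0324
  f_Measles = [P(nausea | comp) = 0.10] × [0.1] = 0.01
  f_Allergy = [P(nausea | comp) = 0.46] × [0.46] = 0.2116
  f_Flu = [P(nausea | comp) = 0.28] × [0.28] = 0.0784
Weight by the priors:
  w_Cold·f_Cold = 0.25 × 0.0324 = 0.0081
  w_Measles·f_Measles = 0.26 × 0.01 = 0.0026
  w_Allergy·f_Allergy = 0.16 × 0.2116 = 0.033856
  w_Flu·f_Flu = 0.33 × 0.0784 = 0.025872
Normaliser: 0.0081 + 0.0026 + 0.033856 + 0.025872 = 0.070428
P(Condition Allergy | x₁, x₂) = 0.033856 / 0.070428 ≈ 0.481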